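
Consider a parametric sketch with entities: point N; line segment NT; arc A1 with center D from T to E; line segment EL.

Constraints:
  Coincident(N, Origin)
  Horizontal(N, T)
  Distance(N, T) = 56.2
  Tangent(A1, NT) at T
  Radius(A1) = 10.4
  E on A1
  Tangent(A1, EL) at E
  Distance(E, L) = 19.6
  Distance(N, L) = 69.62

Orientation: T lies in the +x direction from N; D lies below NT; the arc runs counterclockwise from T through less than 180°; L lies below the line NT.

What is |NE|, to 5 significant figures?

51.626

N is at the origin; NT is horizontal with |NT| = 56.2 and T on the +x side, so T = (56.200, 0.0000). Since A1 is tangent to NT there, DT ⟂ NT, so D = T + (0, -10.4) = (56.200, -10.400). Since DE ⟂ EL (tangency), |DL| = √(10.4² + 19.6²) = 22.188 regardless of where E sits on A1. So L lies on both circle(N, 69.62) and circle(D, 22.188); the below-NT intersection is L = (61.912, -31.840). E is the foot of the tangent from L: E = (48.578, -17.475).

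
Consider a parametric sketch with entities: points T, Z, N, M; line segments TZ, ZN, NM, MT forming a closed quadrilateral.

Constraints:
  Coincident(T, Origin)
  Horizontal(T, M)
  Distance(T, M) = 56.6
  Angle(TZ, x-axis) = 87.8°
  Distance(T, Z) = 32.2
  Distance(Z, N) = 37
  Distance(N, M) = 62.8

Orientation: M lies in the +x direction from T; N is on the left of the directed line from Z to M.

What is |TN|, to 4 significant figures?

63.55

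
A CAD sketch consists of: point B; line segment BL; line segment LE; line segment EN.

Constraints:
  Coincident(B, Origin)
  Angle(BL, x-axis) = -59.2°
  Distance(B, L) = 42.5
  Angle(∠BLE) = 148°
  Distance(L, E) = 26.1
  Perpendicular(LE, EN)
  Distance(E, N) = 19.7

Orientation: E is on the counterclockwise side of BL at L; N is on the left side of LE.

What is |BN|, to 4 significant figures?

62.21

B is at the origin; BL runs at -59.2° with length 42.5, so L = 42.5·(cos -59.2°, sin -59.2°) = (21.76, -36.51). ∠BLE = 148.0°, so LE runs at -59.2° + (180° − 148.0°) = -27.20° from the x-axis; with |LE| = 26.1, E = L + 26.1·(cos -27.20°, sin -27.20°) = (44.98, -48.44). LE is perpendicular to EN; with |EN| = 19.7 on the left of LE, N = E + 19.7·(0.4571, 0.8894) = (53.98, -30.91). Then |BN| = |N − B| = 62.21.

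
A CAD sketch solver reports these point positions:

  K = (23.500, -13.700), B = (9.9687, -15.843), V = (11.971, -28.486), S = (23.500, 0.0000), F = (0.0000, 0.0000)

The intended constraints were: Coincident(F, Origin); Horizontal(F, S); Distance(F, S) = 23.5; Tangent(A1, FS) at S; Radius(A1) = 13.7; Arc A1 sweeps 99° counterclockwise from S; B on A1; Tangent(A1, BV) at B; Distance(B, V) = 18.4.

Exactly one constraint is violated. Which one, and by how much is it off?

Distance(B, V) = 18.4 — off by 5.60.

F = (0.00, 0.00) ✓; F.y = 0.00, S.y = 0.00 ✓; |FS| = 23.50 ✓; ∠(KS, SF) = 90.00° ✓; |KS| = 13.70 ✓; bearing(K→B) − bearing(K→S) = 99.00° ✓; |KB| = 13.70 ✓; ∠(KB, BV) = 90.00° ✓; |BV| = 12.80 ✗.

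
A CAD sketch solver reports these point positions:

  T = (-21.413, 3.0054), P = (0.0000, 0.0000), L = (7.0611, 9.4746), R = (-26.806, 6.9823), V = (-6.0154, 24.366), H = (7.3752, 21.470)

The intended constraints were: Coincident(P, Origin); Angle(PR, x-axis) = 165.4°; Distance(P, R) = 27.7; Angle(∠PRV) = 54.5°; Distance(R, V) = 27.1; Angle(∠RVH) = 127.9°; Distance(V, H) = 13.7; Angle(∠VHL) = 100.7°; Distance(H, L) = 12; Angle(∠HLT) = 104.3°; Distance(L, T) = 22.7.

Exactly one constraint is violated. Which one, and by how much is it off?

Distance(L, T) = 22.7 — off by 6.50.

P = (0.00, 0.00) ✓; PR at 165.4° ✓; |PR| = 27.70 ✓; ∠PRV = 54.50° ✓; |RV| = 27.10 ✓; ∠RVH = 127.9° ✓; |VH| = 13.70 ✓; ∠VHL = 100.7° ✓; |HL| = 12.00 ✓; ∠HLT = 104.3° ✓; |LT| = 29.20 ✗.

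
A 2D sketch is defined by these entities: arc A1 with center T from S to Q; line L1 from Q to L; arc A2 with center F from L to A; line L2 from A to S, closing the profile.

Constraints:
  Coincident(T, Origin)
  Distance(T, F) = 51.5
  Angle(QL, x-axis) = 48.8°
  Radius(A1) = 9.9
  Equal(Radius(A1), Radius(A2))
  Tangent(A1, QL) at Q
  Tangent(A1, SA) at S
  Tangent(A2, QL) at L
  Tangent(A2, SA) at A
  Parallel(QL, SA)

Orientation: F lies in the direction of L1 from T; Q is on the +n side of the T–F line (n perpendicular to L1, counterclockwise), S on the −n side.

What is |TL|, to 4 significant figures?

52.44

The slot axis is L1's direction at 48.8°, so u = (cos 48.8°, sin 48.8°) = (0.6587, 0.7524) and n = (−sin 48.8°, cos 48.8°) = (-0.7524, 0.6587). T is at the origin and F lies 51.5 along u from T, so F = 51.5·u = (33.92, 38.75). Tangency of A1 to both parallel lines with radius 9.9 puts Q and S at T ± 9.9·n: Q = (-7.449, 6.521), S = (7.449, -6.521). Equal radii place L and A the same way about F: L = F + 9.9·n = (26.47, 45.27), A = F − 9.9·n = (41.37, 32.23). Then |TL| = |L − T| = 52.44.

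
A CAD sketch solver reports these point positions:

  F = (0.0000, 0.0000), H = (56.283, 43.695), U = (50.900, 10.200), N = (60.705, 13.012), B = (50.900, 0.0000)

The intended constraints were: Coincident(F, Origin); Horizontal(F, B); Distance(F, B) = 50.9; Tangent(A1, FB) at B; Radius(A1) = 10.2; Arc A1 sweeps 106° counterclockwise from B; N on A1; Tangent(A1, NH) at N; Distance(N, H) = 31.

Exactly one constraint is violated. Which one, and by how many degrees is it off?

Tangent(A1, NH) at N — off by 7.80°.

F = (0.00, 0.00) ✓; F.y = 0.00, B.y = 0.00 ✓; |FB| = 50.90 ✓; ∠(UB, BF) = 90.00° ✓; |UB| = 10.20 ✓; bearing(U→N) − bearing(U→B) = 106.0° ✓; |UN| = 10.20 ✓; ∠(UN, NH) = 97.80° ✗; |NH| = 31.00 ✓.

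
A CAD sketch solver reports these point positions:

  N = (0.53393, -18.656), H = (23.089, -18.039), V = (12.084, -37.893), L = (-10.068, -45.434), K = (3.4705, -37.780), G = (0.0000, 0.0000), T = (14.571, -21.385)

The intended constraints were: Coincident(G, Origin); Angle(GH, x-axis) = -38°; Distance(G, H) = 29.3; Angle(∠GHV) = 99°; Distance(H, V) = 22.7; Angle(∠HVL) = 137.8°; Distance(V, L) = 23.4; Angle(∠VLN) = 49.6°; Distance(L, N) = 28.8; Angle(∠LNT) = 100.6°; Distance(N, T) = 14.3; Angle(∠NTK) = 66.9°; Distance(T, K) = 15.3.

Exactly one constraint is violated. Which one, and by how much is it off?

Distance(T, K) = 15.3 — off by 4.50.

G = (0.00, 0.00) ✓; GH at -38.00° ✓; |GH| = 29.30 ✓; ∠GHV = 99.00° ✓; |HV| = 22.70 ✓; ∠HVL = 137.8° ✓; |VL| = 23.40 ✓; ∠VLN = 49.60° ✓; |LN| = 28.80 ✓; ∠LNT = 100.6° ✓; |NT| = 14.30 ✓; ∠NTK = 66.90° ✓; |TK| = 19.80 ✗.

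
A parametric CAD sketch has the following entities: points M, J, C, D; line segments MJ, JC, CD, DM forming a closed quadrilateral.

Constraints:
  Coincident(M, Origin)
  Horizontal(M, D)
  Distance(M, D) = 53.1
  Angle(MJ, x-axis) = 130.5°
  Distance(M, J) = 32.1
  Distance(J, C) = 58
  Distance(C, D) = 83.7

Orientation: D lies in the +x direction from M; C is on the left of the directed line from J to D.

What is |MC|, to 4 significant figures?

73.49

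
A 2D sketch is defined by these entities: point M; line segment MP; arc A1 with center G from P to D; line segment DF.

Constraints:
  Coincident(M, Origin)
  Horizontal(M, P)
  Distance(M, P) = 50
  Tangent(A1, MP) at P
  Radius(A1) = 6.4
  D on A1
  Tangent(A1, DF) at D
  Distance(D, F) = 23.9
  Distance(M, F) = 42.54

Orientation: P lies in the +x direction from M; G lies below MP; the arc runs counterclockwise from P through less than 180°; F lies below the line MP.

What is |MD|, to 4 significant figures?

44.35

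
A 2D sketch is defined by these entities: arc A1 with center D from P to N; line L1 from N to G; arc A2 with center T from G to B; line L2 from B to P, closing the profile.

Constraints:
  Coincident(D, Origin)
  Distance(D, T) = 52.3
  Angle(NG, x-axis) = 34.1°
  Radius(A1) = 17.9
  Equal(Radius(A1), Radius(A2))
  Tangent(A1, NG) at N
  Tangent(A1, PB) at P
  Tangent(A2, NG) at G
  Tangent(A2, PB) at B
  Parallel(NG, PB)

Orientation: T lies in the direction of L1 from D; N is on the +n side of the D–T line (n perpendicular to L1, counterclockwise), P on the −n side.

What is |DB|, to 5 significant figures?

55.278

The slot axis is L1's direction at 34.1°, so u = (cos 34.1°, sin 34.1°) = (0.82806, 0.56064) and n = (−sin 34.1°, cos 34.1°) = (-0.56064, 0.82806). D is at the origin and T lies 52.3 along u from D, so T = 52.3·u = (43.308, 29.321). Tangency of A1 to both parallel lines with radius 17.9 puts N and P at D ± 17.9·n: N = (-10.035, 14.822), P = (10.035, -14.822). Equal radii place G and B the same way about T: G = T + 17.9·n = (33.272, 44.144), B = T − 17.9·n = (53.343, 14.499). Then |DB| = |B − D| = 55.278.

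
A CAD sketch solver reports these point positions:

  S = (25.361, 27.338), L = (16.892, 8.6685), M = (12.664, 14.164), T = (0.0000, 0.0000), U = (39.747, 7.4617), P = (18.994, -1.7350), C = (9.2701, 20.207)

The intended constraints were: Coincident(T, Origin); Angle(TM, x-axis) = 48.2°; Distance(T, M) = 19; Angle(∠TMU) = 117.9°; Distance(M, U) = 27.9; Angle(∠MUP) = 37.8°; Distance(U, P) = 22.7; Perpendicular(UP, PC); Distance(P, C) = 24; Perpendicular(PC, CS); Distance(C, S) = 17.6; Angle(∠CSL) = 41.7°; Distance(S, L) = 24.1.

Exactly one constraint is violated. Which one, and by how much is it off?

Distance(S, L) = 24.1 — off by 3.60.

T = (0.00, 0.00) ✓; TM at 48.20° ✓; |TM| = 19.00 ✓; ∠TMU = 117.9° ✓; |MU| = 27.90 ✓; ∠MUP = 37.80° ✓; |UP| = 22.70 ✓; ∠(UP, PC) = 90.00° ✓; |PC| = 24.00 ✓; ∠(PC, CS) = 90.00° ✓; |CS| = 17.60 ✓; ∠CSL = 41.70° ✓; |SL| = 20.50 ✗.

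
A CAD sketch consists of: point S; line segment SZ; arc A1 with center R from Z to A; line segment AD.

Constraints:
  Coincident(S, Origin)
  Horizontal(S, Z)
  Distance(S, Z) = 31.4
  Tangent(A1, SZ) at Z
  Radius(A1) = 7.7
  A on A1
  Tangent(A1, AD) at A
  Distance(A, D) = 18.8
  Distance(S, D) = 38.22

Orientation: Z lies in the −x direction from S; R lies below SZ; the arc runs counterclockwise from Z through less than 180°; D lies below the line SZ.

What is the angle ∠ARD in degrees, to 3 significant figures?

67.7°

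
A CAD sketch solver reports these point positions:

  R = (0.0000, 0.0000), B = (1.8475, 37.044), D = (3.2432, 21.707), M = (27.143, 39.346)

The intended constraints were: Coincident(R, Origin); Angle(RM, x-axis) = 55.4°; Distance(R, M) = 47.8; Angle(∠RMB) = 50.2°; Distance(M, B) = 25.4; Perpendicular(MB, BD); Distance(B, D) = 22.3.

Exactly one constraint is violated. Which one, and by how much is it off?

Distance(B, D) = 22.3 — off by 6.90.

R = (0.00, 0.00) ✓; RM at 55.40° ✓; |RM| = 47.80 ✓; ∠RMB = 50.20° ✓; |MB| = 25.40 ✓; ∠(MB, BD) = 90.00° ✓; |BD| = 15.40 ✗.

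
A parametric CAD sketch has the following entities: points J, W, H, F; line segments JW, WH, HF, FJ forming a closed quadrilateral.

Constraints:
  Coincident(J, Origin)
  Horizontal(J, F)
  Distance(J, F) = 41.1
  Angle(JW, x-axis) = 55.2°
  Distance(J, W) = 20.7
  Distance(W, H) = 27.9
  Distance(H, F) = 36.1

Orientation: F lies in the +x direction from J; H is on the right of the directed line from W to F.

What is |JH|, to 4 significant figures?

12.28

J is at the origin; JF is horizontal with |JF| = 41.1 and F in +x, so F = (41.1, 0). JW runs at 55.2° with |JW| = 20.7, so W = (11.81, 17.00). H is determined by |WH| = 27.9 and |HF| = 36.1 together: it lies at the intersection of circle(W, 27.9) and circle(F, 36.1). With |WF| = 33.86, the foot of the radical line on WF is 9.182 from W and the perpendicular offset is √(27.9² − 9.182²) = 26.35. Taking the right-of-WF solution: H = (6.530, -10.40).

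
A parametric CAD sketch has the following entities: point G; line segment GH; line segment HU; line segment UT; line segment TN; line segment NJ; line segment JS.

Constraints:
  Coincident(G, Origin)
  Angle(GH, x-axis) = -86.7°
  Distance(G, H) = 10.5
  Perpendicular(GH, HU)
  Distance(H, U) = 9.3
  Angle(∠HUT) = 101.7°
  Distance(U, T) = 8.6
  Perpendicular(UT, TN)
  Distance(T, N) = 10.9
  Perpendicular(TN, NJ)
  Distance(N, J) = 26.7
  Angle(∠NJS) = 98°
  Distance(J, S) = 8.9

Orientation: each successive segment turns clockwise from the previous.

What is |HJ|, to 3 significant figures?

16.3

G is at the origin; GH runs at -86.7° with length 10.5, so H = (0.604, -10.5). GH ⟂ HU, so HU runs at -177°; with |HU| = 9.3, U = (-8.68, -11.0). ∠HUT = 101.7° gives UT at 105° from the x-axis; with |UT| = 8.6, T = (-10.9, -2.71). UT ⟂ TN, so TN runs at 15.0°; with |TN| = 10.9, N = (-0.377, 0.110). TN ⟂ NJ, so NJ runs at -75.0°; with |NJ| = 26.7, J = (6.53, -25.7). Then |HJ| = |J − H| = 16.3.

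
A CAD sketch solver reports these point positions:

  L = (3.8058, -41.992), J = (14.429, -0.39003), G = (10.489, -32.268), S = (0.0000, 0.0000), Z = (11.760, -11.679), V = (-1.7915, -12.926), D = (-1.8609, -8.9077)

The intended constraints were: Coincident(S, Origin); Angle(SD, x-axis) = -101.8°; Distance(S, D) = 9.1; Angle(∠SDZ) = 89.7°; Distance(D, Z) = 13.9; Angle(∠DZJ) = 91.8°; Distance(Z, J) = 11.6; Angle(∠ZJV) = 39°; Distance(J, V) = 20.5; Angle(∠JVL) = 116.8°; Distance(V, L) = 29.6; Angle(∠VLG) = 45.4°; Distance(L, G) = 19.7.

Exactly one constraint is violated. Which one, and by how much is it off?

Distance(L, G) = 19.7 — off by 7.90.

S = (0.00, 0.00) ✓; SD at -101.8° ✓; |SD| = 9.100 ✓; ∠SDZ = 89.70° ✓; |DZ| = 13.90 ✓; ∠DZJ = 91.80° ✓; |ZJ| = 11.60 ✓; ∠ZJV = 39.00° ✓; |JV| = 20.50 ✓; ∠JVL = 116.8° ✓; |VL| = 29.60 ✓; ∠VLG = 45.40° ✓; |LG| = 11.80 ✗.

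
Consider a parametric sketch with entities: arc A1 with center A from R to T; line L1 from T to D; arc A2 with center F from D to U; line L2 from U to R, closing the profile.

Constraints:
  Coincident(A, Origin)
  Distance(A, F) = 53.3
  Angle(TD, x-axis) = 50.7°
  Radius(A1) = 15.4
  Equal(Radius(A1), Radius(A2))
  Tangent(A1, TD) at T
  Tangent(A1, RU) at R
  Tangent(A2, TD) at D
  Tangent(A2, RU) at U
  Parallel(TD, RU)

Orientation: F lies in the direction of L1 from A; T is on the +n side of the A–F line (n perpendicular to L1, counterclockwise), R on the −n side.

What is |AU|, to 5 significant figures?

55.480

The slot axis is L1's direction at 50.7°, so u = (cos 50.7°, sin 50.7°) = (0.63338, 0.77384) and n = (−sin 50.7°, cos 50.7°) = (-0.77384, 0.63338). A is at the origin and F lies 53.3 along u from A, so F = 53.3·u = (33.759, 41.246). Tangency of A1 to both parallel lines with radius 15.4 puts T and R at A ± 15.4·n: T = (-11.917, 9.7541), R = (11.917, -9.7541). Equal radii place D and U the same way about F: D = F + 15.4·n = (21.842, 51.000), U = F − 15.4·n = (45.676, 31.492). Then |AU| = |U − A| = 55.480.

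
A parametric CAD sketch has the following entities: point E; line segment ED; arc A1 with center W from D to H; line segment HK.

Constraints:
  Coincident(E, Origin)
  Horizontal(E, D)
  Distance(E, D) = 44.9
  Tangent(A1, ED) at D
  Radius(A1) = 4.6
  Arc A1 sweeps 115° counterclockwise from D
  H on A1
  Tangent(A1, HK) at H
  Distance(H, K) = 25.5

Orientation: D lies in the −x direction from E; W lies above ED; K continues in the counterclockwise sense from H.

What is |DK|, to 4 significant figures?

30.38

E is at the origin; ED is horizontal with |ED| = 44.9 and D on the −x side, so D = (-44.90, 0.000). The tangent condition forces WD to be normal to ED, so W = D + (0, 4.6) = (-44.90, 4.600). On A1, D sits at bearing -90° from W; a 115° counterclockwise sweep puts H at bearing 25°, so H = W + 4.6·(cos 25°, sin 25°) = (-40.73, 6.544). Since A1 is tangent to HK there, WH ⟂ HK, so HK runs along (−sin 25°, cos 25°); with |HK| = 25.5, K = (-51.51, 29.65). Then |DK| = |K − D| = 30.38.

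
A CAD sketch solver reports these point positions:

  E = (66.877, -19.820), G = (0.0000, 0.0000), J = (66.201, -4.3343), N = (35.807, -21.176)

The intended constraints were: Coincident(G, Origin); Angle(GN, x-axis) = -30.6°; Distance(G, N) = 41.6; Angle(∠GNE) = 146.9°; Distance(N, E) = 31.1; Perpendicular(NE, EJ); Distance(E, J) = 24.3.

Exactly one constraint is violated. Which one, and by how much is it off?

Distance(E, J) = 24.3 — off by 8.80.

G = (0.00, 0.00) ✓; GN at -30.60° ✓; |GN| = 41.60 ✓; ∠GNE = 146.9° ✓; |NE| = 31.10 ✓; ∠(NE, EJ) = 90.00° ✓; |EJ| = 15.50 ✗.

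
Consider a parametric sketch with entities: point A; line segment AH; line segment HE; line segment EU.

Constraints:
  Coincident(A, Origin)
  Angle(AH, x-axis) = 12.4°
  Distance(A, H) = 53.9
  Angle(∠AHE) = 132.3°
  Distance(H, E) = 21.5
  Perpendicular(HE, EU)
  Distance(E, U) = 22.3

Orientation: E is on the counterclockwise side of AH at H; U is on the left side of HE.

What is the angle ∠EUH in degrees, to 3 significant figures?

44.0°

A is at the origin; AH runs at 12.4° with length 53.9, so H = 53.9·(cos 12.4°, sin 12.4°) = (52.6, 11.6). ∠AHE = 132.3°, so HE runs at 12.4° + (180° − 132.3°) = 60.1° from the x-axis; with |HE| = 21.5, E = H + 21.5·(cos 60.1°, sin 60.1°) = (63.4, 30.2). The perpendicularity gives EU at right angles to HE; with |EU| = 22.3 on the left of HE, U = E + 22.3·(-0.867, 0.498) = (44.0, 41.3). Then cos ∠EUH = UE·UH / (|UE||UH|), giving 44.0°.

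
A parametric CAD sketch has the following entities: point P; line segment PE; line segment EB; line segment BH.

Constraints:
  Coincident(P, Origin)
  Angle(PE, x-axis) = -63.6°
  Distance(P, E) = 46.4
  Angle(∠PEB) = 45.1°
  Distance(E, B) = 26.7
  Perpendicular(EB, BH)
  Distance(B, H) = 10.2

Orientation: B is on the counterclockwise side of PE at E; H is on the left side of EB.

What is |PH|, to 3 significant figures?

23.5

∠PEB = 45.1°, so EB runs at -63.6° + (180° − 45.1°) = 71.3° from the x-axis; with |EB| = 26.7, B = E + 26.7·(cos 71.3°, sin 71.3°) = (29.2, -16.3). The perpendicularity gives BH at right angles to EB; with |BH| = 10.2 on the left of EB, H = B + 10.2·(-0.947, 0.321) = (19.5, -13.0). Then |PH| = |H − P| = 23.5.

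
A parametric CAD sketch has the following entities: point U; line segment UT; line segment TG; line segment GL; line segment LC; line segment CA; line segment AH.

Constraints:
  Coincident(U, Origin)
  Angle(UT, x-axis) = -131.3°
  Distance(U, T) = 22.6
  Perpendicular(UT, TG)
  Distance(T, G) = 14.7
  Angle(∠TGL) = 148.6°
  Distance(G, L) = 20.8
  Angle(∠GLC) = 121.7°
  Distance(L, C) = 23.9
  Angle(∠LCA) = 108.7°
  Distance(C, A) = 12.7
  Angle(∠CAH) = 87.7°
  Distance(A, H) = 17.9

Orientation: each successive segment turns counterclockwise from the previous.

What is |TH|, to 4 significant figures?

26.65

∠LCA = 108.7° gives CA at 119.7° from the x-axis; with |CA| = 12.7, A = (26.19, -1.353). ∠CAH = 87.7° gives AH at -148.0° from the x-axis; with |AH| = 17.9, H = (11.01, -10.84). Then |TH| = |H − T| = 26.65.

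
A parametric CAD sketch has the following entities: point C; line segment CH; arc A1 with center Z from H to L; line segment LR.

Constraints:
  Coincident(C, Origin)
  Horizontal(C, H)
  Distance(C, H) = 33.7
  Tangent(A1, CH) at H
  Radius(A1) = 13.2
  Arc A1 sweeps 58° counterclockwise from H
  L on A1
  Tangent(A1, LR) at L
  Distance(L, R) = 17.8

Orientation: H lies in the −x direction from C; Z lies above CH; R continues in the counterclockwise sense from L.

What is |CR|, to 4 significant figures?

24.99

On A1, H sits at bearing -90° from Z; a 58° counterclockwise sweep puts L at bearing -32°, so L = Z + 13.2·(cos -32°, sin -32°) = (-22.51, 6.205). The tangent condition forces ZL to be normal to LR, so LR runs along (−sin -32°, cos -32°); with |LR| = 17.8, R = (-13.07, 21.30). Then |CR| = |R − C| = 24.99.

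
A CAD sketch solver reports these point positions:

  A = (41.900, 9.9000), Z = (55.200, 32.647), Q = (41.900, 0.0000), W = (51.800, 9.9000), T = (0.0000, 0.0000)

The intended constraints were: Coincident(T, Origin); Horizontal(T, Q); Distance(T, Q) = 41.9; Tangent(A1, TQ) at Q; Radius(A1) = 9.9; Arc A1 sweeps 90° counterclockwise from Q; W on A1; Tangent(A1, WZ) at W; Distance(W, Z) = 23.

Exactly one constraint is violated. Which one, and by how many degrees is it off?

Tangent(A1, WZ) at W — off by 8.50°.

T = (0.00, 0.00) ✓; T.y = 0.00, Q.y = 0.00 ✓; |TQ| = 41.90 ✓; ∠(AQ, QT) = 90.00° ✓; |AQ| = 9.900 ✓; bearing(A→W) − bearing(A→Q) = 90.00° ✓; |AW| = 9.900 ✓; ∠(AW, WZ) = 98.50° ✗; |WZ| = 23.00 ✓.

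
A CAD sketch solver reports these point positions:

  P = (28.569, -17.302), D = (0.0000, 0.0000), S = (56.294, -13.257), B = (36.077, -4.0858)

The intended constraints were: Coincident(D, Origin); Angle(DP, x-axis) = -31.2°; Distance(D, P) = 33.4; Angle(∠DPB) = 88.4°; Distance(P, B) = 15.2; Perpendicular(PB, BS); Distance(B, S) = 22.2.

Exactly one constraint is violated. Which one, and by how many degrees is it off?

Perpendicular(PB, BS) — off by 5.20°.

D = (0.00, 0.00) ✓; DP at -31.20° ✓; |DP| = 33.40 ✓; ∠DPB = 88.40° ✓; |PB| = 15.20 ✓; ∠(PB, BS) = 84.80° ✗; |BS| = 22.20 ✓.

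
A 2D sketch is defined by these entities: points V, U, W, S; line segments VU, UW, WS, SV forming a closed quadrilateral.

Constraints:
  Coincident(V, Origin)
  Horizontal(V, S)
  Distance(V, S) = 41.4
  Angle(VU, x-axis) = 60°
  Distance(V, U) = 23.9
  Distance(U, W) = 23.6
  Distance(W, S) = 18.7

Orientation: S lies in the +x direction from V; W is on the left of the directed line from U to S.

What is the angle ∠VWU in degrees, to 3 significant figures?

33.9°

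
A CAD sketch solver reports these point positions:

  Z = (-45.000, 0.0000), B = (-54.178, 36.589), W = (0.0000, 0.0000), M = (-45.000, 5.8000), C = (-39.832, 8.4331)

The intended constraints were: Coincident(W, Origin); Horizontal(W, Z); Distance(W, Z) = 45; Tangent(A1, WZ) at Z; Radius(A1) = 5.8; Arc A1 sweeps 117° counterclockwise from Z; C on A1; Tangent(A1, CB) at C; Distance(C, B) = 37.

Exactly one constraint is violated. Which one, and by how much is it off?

Distance(C, B) = 37 — off by 5.40.

W = (0.00, 0.00) ✓; W.y = 0.00, Z.y = 0.00 ✓; |WZ| = 45.00 ✓; ∠(MZ, ZW) = 90.00° ✓; |MZ| = 5.800 ✓; bearing(M→C) − bearing(M→Z) = 117.0° ✓; |MC| = 5.800 ✓; ∠(MC, CB) = 90.00° ✓; |CB| = 31.60 ✗.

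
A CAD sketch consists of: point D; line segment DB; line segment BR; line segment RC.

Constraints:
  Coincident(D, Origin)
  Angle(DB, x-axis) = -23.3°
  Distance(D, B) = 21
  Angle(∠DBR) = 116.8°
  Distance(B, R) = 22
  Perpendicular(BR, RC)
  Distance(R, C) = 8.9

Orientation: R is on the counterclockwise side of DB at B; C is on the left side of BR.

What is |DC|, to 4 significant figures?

32.97

D is at the origin; DB runs at -23.3° with length 21.0, so B = 21.0·(cos -23.3°, sin -23.3°) = (19.29, -8.306). ∠DBR = 116.8°, so BR runs at -23.3° + (180° − 116.8°) = 39.90° from the x-axis; with |BR| = 22.0, R = B + 22.0·(cos 39.90°, sin 39.90°) = (36.17, 5.805). BR ⟂ RC; with |RC| = 8.9 on the left of BR, C = R + 8.9·(-0.6414, 0.7672) = (30.46, 12.63). Then |DC| = |C − D| = 32.97.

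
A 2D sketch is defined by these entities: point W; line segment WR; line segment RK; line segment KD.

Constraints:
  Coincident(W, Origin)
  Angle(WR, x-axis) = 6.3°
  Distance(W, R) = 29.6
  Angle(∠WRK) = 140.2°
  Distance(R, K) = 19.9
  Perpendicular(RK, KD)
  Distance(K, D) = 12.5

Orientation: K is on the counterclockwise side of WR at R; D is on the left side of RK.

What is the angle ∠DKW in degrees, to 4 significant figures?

66.04°

W is at the origin; WR runs at 6.3° with length 29.6, so R = 29.6·(cos 6.3°, sin 6.3°) = (29.42, 3.248). ∠WRK = 140.2°, so RK runs at 6.3° + (180° − 140.2°) = 46.10° from the x-axis; with |RK| = 19.9, K = R + 19.9·(cos 46.10°, sin 46.10°) = (43.22, 17.59). The perpendicularity gives KD at right angles to RK; with |KD| = 12.5 on the left of RK, D = K + 12.5·(-0.7206, 0.6934) = (34.21, 26.25). Then cos ∠DKW = KD·KW / (|KD||KW|), giving 66.04°.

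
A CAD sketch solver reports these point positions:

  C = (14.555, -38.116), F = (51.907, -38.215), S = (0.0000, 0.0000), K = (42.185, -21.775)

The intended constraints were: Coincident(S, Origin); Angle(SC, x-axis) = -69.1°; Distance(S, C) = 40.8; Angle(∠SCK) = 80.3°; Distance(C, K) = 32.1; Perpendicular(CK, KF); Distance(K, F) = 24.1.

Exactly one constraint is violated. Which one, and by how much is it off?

Distance(K, F) = 24.1 — off by 5.00.

S = (0.00, 0.00) ✓; SC at -69.10° ✓; |SC| = 40.80 ✓; ∠SCK = 80.30° ✓; |CK| = 32.10 ✓; ∠(CK, KF) = 90.00° ✓; |KF| = 19.10 ✗.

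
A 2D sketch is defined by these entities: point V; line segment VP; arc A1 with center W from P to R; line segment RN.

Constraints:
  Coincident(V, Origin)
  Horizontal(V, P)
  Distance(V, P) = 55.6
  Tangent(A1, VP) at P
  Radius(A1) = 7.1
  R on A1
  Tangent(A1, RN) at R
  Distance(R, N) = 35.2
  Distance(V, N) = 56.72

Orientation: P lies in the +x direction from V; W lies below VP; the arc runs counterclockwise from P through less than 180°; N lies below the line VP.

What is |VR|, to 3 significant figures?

49.0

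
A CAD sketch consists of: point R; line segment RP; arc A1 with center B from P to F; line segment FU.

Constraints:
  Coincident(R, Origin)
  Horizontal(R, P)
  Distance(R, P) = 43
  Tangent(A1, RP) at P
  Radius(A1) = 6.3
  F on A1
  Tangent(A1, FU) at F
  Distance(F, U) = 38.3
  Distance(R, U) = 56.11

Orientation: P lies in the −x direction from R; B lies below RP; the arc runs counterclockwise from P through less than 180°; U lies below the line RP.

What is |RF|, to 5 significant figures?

49.606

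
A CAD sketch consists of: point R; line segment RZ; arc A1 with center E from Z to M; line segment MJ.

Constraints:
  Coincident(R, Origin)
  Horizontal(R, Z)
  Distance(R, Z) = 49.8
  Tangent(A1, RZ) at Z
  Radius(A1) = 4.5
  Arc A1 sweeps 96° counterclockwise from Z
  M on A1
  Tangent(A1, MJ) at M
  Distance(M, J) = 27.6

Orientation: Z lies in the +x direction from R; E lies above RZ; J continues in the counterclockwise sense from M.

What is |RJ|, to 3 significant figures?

60.8

R is at the origin; R and Z share the same y with |RZ| = 49.8 and Z on the +x side, so Z = (49.8, 0.00). A1 meets RZ tangentially, so EZ is at right angles to RZ, so E = Z + (0, 4.5) = (49.8, 4.50). On A1, Z sits at bearing -90° from E; a 96° counterclockwise sweep puts M at bearing 6°, so M = E + 4.5·(cos 6°, sin 6°) = (54.3, 4.97). Tangency of A1 to MJ means the radius EM is perpendicular to MJ, so MJ runs along (−sin 6°, cos 6°); with |MJ| = 27.6, J = (51.4, 32.4). Then |RJ| = |J − R| = 60.8.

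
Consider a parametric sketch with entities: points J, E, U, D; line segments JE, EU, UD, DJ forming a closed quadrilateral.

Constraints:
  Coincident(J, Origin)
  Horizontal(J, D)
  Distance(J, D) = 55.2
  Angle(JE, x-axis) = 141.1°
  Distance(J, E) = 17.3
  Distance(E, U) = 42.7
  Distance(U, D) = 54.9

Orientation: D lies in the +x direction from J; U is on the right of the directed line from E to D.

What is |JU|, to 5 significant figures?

27.480

J is at the origin; J and D share the same y with |JD| = 55.2 and D in +x, so D = (55.2, 0). JE runs at 141.1° with |JE| = 17.3, so E = (-13.464, 10.864). U is determined by |EU| = 42.7 and |UD| = 54.9 together: it lies at the intersection of circle(E, 42.7) and circle(D, 54.9). With |ED| = 69.518, the foot of the radical line on ED is 26.195 from E and the perpendicular offset is √(42.7² − 26.195²) = 33.721. Taking the right-of-ED solution: U = (7.1395, -26.537).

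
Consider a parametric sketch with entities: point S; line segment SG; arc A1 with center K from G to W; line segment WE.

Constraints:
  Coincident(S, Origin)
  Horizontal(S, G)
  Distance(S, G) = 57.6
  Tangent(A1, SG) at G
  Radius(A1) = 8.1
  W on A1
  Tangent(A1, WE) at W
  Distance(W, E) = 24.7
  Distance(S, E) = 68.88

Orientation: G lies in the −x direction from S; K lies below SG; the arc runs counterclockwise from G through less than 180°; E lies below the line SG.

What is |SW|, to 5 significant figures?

66.239

S is at the origin; S and G share the same y with |SG| = 57.6 and G on the −x side, so G = (-57.600, 0.0000). Tangency of A1 to SG means the radius KG is perpendicular to SG, so K = G + (0, -8.1) = (-57.600, -8.1000). Since KW ⟂ WE (tangency), |KE| = √(8.1² + 24.7²) = 25.994 regardless of where W sits on A1. So E lies on both circle(S, 68.88) and circle(K, 25.994); the below-SG intersection is E = (-59.909, -33.992). W is the foot of the tangent from E: W = (-65.490, -9.9305).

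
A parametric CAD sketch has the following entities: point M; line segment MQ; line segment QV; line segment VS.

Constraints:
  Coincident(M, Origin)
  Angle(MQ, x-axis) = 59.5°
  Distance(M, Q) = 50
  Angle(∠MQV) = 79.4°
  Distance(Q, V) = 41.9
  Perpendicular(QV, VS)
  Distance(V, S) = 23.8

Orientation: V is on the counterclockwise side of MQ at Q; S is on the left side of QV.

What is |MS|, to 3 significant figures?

41.4

M is at the origin; MQ runs at 59.5° with length 50.0, so Q = 50.0·(cos 59.5°, sin 59.5°) = (25.4, 43.1). ∠MQV = 79.4°, so QV runs at 59.5° + (180° − 79.4°) = 160° from the x-axis; with |QV| = 41.9, V = Q + 41.9·(cos 160°, sin 160°) = (-14.0, 57.3). QV is perpendicular to VS; with |VS| = 23.8 on the left of QV, S = V + 23.8·(-0.340, -0.940) = (-22.1, 35.0). Then |MS| = |S − M| = 41.4.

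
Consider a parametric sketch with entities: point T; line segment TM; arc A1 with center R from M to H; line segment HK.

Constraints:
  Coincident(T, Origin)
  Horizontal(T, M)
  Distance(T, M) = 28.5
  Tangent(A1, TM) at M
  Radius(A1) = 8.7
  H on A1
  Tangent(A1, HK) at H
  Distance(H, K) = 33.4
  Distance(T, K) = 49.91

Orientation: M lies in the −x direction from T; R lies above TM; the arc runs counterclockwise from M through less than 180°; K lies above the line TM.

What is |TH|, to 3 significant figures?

22.3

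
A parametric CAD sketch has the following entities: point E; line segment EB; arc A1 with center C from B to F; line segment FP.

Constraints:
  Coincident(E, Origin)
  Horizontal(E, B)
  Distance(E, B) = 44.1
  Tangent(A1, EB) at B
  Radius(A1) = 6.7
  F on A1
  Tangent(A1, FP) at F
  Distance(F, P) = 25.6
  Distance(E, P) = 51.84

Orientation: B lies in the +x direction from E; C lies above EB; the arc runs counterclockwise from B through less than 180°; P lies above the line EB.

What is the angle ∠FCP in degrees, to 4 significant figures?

75.33°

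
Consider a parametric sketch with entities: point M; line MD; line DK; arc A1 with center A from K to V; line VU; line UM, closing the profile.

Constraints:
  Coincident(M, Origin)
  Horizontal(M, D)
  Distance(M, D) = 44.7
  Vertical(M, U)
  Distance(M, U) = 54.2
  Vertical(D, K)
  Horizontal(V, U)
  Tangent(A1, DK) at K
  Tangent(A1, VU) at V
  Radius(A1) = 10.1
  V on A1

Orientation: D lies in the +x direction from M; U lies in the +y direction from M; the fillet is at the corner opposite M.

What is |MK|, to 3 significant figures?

62.8

M is at the origin; M and D share the same y with |MD| = 44.7 and D on the +x side, so D = (44.7, 0.00). M and U share the same x with |MU| = 54.2 and U on the +y side, so U = (0.00, 54.2). The virtual corner opposite M is at (44.7, 54.2). Since A1 is tangent to DK there, AK ⟂ DK and since A1 is tangent to VU there, AV ⟂ VU, with radius 10.1, so the center A sits 10.1 in from both sides at A = (34.6, 44.1). That places the tangent points at K = (44.7, 44.1) on DK and V = (34.6, 54.2) on VU. Then |MK| = |K − M| = 62.8.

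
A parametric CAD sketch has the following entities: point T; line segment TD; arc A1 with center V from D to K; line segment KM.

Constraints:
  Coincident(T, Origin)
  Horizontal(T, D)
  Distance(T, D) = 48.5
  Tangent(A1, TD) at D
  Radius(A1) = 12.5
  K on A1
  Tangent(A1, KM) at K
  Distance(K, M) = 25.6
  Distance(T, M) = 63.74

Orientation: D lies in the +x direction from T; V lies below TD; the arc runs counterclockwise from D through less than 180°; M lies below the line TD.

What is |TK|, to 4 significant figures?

41.49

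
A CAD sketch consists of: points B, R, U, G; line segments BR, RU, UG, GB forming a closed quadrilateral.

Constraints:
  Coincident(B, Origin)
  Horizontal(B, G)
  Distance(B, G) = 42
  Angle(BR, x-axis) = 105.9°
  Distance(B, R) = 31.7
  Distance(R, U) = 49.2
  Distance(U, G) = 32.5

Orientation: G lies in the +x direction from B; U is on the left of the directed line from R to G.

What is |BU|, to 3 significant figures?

51.9

Checks: |RU| = 49.20 ✓; |UG| = 32.50 ✓.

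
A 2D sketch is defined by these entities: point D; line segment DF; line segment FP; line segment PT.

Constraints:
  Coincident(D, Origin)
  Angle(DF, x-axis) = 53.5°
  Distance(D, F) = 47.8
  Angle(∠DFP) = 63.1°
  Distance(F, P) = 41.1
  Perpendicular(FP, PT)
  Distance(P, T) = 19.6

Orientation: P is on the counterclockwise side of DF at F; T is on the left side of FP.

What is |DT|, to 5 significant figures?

30.158

D is at the origin; DF runs at 53.5° with length 47.8, so F = 47.8·(cos 53.5°, sin 53.5°) = (28.433, 38.424). ∠DFP = 63.1°, so FP runs at 53.5° + (180° − 63.1°) = 170.40° from the x-axis; with |FP| = 41.1, P = F + 41.1·(cos 170.40°, sin 170.40°) = (-12.092, 45.279). FP ⟂ PT; with |PT| = 19.6 on the left of FP, T = P + 19.6·(-0.16677, -0.98600) = (-15.361, 25.953). Then |DT| = |T − D| = 30.158.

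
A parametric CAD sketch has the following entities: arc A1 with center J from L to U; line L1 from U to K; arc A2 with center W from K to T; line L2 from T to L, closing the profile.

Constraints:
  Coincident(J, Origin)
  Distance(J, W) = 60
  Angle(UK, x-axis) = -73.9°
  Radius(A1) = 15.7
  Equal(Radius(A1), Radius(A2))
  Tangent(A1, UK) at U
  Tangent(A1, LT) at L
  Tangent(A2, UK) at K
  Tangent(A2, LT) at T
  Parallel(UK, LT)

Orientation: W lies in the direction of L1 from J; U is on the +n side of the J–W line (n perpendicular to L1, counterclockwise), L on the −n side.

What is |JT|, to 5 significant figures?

62.020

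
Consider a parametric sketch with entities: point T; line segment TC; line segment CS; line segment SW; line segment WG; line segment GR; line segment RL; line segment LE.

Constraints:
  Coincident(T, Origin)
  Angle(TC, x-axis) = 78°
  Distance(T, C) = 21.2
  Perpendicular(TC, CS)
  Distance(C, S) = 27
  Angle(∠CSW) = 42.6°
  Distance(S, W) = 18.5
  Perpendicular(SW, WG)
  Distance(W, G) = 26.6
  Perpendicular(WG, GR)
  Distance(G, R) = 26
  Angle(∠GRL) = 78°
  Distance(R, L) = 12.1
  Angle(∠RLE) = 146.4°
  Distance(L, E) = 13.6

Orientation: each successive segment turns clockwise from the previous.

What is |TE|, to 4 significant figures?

29.60

T is at the origin; TC runs at 78.0° with length 21.2, so C = (4.408, 20.74). The perpendicularity gives CS at right angles to TC, so CS runs at -12.00°; with |CS| = 27.0, S = (30.82, 15.12). ∠CSW = 42.6° gives SW at -149.4° from the x-axis; with |SW| = 18.5, W = (14.89, 5.706). The perpendicularity gives WG at right angles to SW, so WG runs at 120.6°; with |WG| = 26.6, G = (1.353, 28.60). WG ⟂ GR, so GR runs at 30.60°; with |GR| = 26.0, R = (23.73, 41.84). ∠GRL = 78.0° gives RL at -71.40° from the x-axis; with |RL| = 12.1, L = (27.59, 30.37). ∠RLE = 146.4° gives LE at -105.0° from the x-axis; with |LE| = 13.6, E = (24.07, 17.23). Then |TE| = |E − T| = 29.60.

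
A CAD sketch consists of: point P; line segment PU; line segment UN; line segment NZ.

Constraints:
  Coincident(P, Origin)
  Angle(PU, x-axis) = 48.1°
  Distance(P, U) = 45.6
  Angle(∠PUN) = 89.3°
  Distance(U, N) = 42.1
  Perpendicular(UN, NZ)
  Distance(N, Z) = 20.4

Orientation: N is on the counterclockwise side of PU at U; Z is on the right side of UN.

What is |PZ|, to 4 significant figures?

77.98

P is at the origin; PU runs at 48.1° with length 45.6, so U = 45.6·(cos 48.1°, sin 48.1°) = (30.45, 33.94). ∠PUN = 89.3°, so UN runs at 48.1° + (180° − 89.3°) = 138.8° from the x-axis; with |UN| = 42.1, N = U + 42.1·(cos 138.8°, sin 138.8°) = (-1.224, 61.67). UN is perpendicular to NZ; with |NZ| = 20.4 on the right of UN, Z = N + 20.4·(0.6587, 0.7524) = (12.21, 77.02). Then |PZ| = |Z − P| = 77.98.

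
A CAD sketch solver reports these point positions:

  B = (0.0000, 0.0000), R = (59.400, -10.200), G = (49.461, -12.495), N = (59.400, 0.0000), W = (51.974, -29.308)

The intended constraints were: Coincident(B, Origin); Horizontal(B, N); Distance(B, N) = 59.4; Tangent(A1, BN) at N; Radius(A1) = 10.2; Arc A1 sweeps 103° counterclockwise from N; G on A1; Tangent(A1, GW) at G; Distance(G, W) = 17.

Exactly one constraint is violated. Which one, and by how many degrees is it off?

Tangent(A1, GW) at G — off by 4.50°.

B = (0.00, 0.00) ✓; B.y = 0.00, N.y = 0.00 ✓; |BN| = 59.40 ✓; ∠(RN, NB) = 90.00° ✓; |RN| = 10.20 ✓; bearing(R→G) − bearing(R→N) = 103.0° ✓; |RG| = 10.20 ✓; ∠(RG, GW) = 94.50° ✗; |GW| = 17.00 ✓.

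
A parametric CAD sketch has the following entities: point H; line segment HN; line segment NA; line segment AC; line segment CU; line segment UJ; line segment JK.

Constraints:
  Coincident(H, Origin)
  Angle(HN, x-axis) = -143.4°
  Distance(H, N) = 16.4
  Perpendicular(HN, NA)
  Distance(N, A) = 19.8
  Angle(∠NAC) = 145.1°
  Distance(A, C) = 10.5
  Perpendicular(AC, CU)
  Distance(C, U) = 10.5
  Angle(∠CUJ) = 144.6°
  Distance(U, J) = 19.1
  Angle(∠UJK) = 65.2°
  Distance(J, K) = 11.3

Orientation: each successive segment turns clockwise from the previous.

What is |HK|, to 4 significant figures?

8.543

H is at the origin; HN runs at -143.4° with length 16.4, so N = (-13.17, -9.778). HN is perpendicular to NA, so NA runs at 126.6°; with |NA| = 19.8, A = (-24.97, 6.118). ∠NAC = 145.1° gives AC at 91.70° from the x-axis; with |AC| = 10.5, C = (-25.28, 16.61). AC ⟂ CU, so CU runs at 1.700°; with |CU| = 10.5, U = (-14.79, 16.92). ∠CUJ = 144.6° gives UJ at -33.70° from the x-axis; with |UJ| = 19.1, J = (1.103, 6.327). ∠UJK = 65.2° gives JK at -148.5° from the x-axis; with |JK| = 11.3, K = (-8.532, 0.4228). Then |HK| = |K − H| = 8.543.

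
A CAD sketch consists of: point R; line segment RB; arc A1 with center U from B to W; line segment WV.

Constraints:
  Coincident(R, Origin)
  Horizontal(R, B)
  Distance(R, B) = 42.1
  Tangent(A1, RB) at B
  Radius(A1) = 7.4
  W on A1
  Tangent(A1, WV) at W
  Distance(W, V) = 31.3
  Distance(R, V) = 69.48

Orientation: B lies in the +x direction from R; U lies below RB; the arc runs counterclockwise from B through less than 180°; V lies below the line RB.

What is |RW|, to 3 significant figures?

39.4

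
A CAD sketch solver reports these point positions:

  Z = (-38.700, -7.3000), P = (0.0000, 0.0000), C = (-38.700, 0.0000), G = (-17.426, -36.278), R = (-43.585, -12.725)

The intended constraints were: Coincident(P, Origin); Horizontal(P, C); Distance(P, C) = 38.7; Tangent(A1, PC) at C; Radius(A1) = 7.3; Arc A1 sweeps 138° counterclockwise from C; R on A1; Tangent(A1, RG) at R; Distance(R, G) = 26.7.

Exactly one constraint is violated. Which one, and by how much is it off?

Distance(R, G) = 26.7 — off by 8.50.

P = (0.00, 0.00) ✓; P.y = 0.00, C.y = 0.00 ✓; |PC| = 38.70 ✓; ∠(ZC, CP) = 90.00° ✓; |ZC| = 7.300 ✓; bearing(Z→R) − bearing(Z→C) = 138.0° ✓; |ZR| = 7.300 ✓; ∠(ZR, RG) = 90.00° ✓; |RG| = 35.20 ✗.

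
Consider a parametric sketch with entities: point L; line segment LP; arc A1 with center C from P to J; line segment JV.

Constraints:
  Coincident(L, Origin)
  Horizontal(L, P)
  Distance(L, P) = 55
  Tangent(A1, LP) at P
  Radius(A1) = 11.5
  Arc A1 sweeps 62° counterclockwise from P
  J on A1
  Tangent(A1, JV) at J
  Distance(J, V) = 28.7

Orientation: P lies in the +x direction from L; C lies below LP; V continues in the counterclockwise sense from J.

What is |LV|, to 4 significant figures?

44.42

On A1, P sits at bearing 90° from C; a 62° counterclockwise sweep puts J at bearing 152°, so J = C + 11.5·(cos 152°, sin 152°) = (44.85, -6.101). A1 meets JV tangentially, so CJ is at right angles to JV, so JV runs along (−sin 152°, cos 152°); with |JV| = 28.7, V = (31.37, -31.44). Then |LV| = |V − L| = 44.42.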